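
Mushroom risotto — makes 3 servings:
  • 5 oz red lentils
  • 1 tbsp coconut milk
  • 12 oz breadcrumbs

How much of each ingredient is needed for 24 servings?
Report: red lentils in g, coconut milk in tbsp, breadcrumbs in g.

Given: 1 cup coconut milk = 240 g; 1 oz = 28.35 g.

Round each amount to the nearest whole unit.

red lentils: 1134 g; coconut milk: 8 tbsp; breadcrumbs: 2722 g

Scaling factor: 24/3 = 8.
red lentils: 5 oz × 8 × 28.35 g/oz = 1134 g
coconut milk: 1 tbsp × 8 = 8 tbsp
breadcrumbs: 12 oz × 8 × 28.35 g/oz ≈ 2722 g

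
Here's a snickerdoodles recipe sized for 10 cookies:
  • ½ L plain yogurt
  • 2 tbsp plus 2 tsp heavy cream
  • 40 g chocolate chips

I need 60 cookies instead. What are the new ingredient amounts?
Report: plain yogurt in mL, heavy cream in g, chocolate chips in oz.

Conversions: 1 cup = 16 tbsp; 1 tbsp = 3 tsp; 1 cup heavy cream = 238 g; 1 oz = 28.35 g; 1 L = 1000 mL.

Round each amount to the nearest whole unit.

plain yogurt: 3000 mL; heavy cream: 238 g; chocolate chips: 8 oz

Scaling factor: 60/10 = 6.
plain yogurt: 0.5 L × 6 × 1000 mL/L = 3000 mL
heavy cream: (2 tbsp + 2 tsp = 8/3 tbsp) × 6 ÷ 16 tbsp/cup × 238 g/cup = 238 g
chocolate chips: 40 g × 6 ÷ 28.35 g/oz ≈ 8 oz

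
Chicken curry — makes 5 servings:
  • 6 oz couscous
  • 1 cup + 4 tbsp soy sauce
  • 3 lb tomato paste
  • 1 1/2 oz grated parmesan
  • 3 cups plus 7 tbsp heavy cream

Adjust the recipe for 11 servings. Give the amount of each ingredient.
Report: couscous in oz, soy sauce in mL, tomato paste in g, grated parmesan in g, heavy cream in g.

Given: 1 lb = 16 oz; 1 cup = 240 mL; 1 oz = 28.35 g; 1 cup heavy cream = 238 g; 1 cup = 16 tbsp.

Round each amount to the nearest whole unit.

couscous: 13 oz; soy sauce: 660 mL; tomato paste: 2994 g; grated parmesan: 94 g; heavy cream: 1800 g

Scaling factor: 11/5 = 2.2.
couscous: 6 oz × 11/5 ≈ 13 oz
soy sauce: (1 cup + 4 tbsp = 1.25 cup) × 11/5 × 240 mL/cup = 660 mL
tomato paste: 3 lb × 11/5 × 16 oz/lb × 28.35 g/oz ≈ 2994 g
grated parmesan: 1.5 oz × 11/5 × 28.35 g/oz ≈ 94 g
heavy cream: (3 cup + 7 tbsp = 3.4375 cup) × 11/5 × 238 g/cup ≈ 1800 g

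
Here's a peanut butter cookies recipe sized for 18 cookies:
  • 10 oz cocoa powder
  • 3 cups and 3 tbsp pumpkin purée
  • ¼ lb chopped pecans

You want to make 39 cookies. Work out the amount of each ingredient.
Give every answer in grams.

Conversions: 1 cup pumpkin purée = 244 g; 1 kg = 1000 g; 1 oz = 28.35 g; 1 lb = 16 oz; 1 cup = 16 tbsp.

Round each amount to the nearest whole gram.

cocoa powder: 614 g; pumpkin purée: 1685 g; chopped pecans: 246 g

Scaling factor: 39/18 = 13/6.
cocoa powder: 10 oz × 13/6 × 28.35 g/oz ≈ 614 g
pumpkin purée: (3 cup + 3 tbsp = 3.1875 cup) × 13/6 × 244 g/cup ≈ 1685 g
chopped pecans: 0.25 lb × 13/6 × 16 oz/lb × 28.35 g/oz ≈ 246 g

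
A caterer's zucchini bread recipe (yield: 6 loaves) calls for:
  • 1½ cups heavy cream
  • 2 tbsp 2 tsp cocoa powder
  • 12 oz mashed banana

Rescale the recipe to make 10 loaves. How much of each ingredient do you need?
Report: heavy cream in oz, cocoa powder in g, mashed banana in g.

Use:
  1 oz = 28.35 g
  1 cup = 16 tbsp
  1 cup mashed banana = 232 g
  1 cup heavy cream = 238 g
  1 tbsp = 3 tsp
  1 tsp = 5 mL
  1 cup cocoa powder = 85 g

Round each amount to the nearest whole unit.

heavy cream: 21 oz; cocoa powder: 24 g; mashed banana: 567 g

Scaling factor: 10/6 = 5/3.
heavy cream: 1.5 cup × 5/3 × 238 g/cup ÷ 28.35 g/oz ≈ 21 oz
cocoa powder: (2 tbsp + 2 tsp = 8/3 tbsp) × 5/3 ÷ 16 tbsp/cup × 85 g/cup ≈ 24 g
mashed banana: 12 oz × 5/3 × 28.35 g/oz = 567 g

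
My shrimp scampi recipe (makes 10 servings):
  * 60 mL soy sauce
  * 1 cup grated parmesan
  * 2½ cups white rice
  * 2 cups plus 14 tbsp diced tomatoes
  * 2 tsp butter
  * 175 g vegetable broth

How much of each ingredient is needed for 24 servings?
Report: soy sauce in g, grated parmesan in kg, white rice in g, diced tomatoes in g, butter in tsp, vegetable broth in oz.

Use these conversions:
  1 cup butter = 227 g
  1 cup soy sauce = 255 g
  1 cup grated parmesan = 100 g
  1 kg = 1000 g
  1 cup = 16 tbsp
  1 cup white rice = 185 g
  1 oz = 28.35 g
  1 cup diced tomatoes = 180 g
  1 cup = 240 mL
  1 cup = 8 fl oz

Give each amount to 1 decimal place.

Scaling factor: 24/10 = 12/5 = 2.4.
soy sauce: 60 mL × 12/5 ÷ 240 mL/cup × 255 g/cup = 153.0 g
grated parmesan: 1 cup × 12/5 × 100 g/cup ÷ 1000 g/kg ≈ 0.2 kg
white rice: 2.5 cup × 12/5 × 185 g/cup = 1110.0 g
diced tomatoes: (2 cup + 14 tbsp = 2.875 cup) × 12/5 × 180 g/cup = 1242.0 g
butter: 2 tsp × 12/5 = 4.8 tsp
vegetable broth: 175 g × 12/5 ÷ 28.35 g/oz ≈ 14.8 oz

soy sauce: 153.0 g; grated parmesan: 0.2 kg; white rice: 1110.0 g; diced tomatoes: 1242.0 g; butter: 4.8 tsp; vegetable broth: 14.8 oz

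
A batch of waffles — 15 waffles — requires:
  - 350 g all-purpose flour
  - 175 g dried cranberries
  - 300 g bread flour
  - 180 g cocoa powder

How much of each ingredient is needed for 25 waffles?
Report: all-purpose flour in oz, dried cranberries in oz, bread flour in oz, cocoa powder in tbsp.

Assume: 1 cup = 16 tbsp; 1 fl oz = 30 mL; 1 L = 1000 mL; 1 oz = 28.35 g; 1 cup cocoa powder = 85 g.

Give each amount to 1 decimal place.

all-purpose flour: 20.6 oz; dried cranberries: 10.3 oz; bread flour: 17.6 oz; cocoa powder: 56.5 tbsp

Scaling factor: 25/15 = 5/3.
all-purpose flour: 350 g × 5/3 ÷ 28.35 g/oz ≈ 20.6 oz
dried cranberries: 175 g × 5/3 ÷ 28.35 g/oz ≈ 10.3 oz
bread flour: 300 g × 5/3 ÷ 28.35 g/oz ≈ 17.6 oz
cocoa powder: 180 g × 5/3 ÷ 85 g/cup × 16 tbsp/cup ≈ 56.5 tbsp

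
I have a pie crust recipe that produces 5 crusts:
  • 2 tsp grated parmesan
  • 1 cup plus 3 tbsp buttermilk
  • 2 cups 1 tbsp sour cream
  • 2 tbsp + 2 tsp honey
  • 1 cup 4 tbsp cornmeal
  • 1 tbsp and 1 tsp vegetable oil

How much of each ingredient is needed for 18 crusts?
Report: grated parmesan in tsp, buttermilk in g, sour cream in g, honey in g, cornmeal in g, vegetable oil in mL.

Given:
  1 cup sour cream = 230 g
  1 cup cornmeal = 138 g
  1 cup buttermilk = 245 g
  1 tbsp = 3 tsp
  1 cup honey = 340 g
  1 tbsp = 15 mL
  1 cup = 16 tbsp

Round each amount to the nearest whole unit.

grated parmesan: 7 tsp; buttermilk: 1047 g; sour cream: 1708 g; honey: 204 g; cornmeal: 621 g; vegetable oil: 72 mL

Scaling factor: 18/5 = 3.6.
grated parmesan: 2 tsp × 18/5 ≈ 7 tsp
buttermilk: (1 cup + 3 tbsp = 1.1875 cup) × 18/5 × 245 g/cup ≈ 1047 g
sour cream: (2 cup + 1 tbsp = 2.0625 cup) × 18/5 × 230 g/cup ≈ 1708 g
honey: (2 tbsp + 2 tsp = 8/3 tbsp) × 18/5 ÷ 16 tbsp/cup × 340 g/cup = 204 g
cornmeal: (1 cup + 4 tbsp = 1.25 cup) × 18/5 × 138 g/cup = 621 g
vegetable oil: (1 tbsp + 1 tsp = 4/3 tbsp) × 18/5 × 15 mL/tbsp = 72 mL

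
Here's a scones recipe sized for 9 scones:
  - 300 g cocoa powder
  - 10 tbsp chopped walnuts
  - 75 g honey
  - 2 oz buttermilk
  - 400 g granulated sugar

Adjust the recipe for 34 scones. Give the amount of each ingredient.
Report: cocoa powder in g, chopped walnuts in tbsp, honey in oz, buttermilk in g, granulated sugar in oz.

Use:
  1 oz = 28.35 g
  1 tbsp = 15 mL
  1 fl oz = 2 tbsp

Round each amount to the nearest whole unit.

cocoa powder: 1133 g; chopped walnuts: 38 tbsp; honey: 10 oz; buttermilk: 214 g; granulated sugar: 53 oz

Scaling factor: 34/9.
cocoa powder: 300 g × 34/9 ≈ 1133 g
chopped walnuts: 10 tbsp × 34/9 ≈ 38 tbsp
honey: 75 g × 34/9 ÷ 28.35 g/oz ≈ 10 oz
buttermilk: 2 oz × 34/9 × 28.35 g/oz ≈ 214 g
granulated sugar: 400 g × 34/9 ÷ 28.35 g/oz ≈ 53 oz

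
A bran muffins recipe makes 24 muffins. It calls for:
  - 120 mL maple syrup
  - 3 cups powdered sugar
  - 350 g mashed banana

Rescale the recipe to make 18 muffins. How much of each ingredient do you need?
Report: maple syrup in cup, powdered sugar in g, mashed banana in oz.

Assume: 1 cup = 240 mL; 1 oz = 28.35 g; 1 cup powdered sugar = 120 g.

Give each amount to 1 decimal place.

maple syrup: 0.4 cup; powdered sugar: 270.0 g; mashed banana: 9.3 oz

Scaling factor: 18/24 = 3/4 = 0.75.
maple syrup: 120 mL × 3/4 ÷ 240 mL/cup ≈ 0.4 cup
powdered sugar: 3 cup × 3/4 × 120 g/cup = 270.0 g
mashed banana: 350 g × 3/4 ÷ 28.35 g/oz ≈ 9.3 oz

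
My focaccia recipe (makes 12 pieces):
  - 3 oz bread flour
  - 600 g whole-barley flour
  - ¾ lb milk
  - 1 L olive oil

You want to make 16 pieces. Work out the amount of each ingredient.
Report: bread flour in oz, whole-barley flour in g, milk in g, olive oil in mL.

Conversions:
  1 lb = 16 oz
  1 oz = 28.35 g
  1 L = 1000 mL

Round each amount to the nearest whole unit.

Scaling factor: 16/12 = 4/3.
bread flour: 3 oz × 4/3 = 4 oz
whole-barley flour: 600 g × 4/3 = 800 g
milk: 0.75 lb × 4/3 × 16 oz/lb × 28.35 g/oz ≈ 454 g
olive oil: 1 L × 4/3 × 1000 mL/L ≈ 1333 mL

bread flour: 4 oz; whole-barley flour: 800 g; milk: 454 g; olive oil: 1333 mL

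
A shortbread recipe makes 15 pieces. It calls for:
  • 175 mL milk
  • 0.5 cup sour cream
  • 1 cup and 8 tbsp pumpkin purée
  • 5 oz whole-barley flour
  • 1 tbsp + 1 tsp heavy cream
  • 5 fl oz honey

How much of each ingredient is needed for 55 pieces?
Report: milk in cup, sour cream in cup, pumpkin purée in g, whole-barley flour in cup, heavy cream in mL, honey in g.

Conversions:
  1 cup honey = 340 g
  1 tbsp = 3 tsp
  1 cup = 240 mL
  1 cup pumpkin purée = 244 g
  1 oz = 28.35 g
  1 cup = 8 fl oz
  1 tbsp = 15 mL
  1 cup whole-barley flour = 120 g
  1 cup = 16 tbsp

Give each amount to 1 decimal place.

milk: 2.7 cup; sour cream: 1.8 cup; pumpkin purée: 1342.0 g; whole-barley flour: 4.3 cup; heavy cream: 73.3 mL; honey: 779.2 g

Scaling factor: 55/15 = 11/3.
milk: 175 mL × 11/3 ÷ 240 mL/cup ≈ 2.7 cup
sour cream: 0.5 cup × 11/3 ≈ 1.8 cup
pumpkin purée: (1 cup + 8 tbsp = 1.5 cup) × 11/3 × 244 g/cup = 1342.0 g
whole-barley flour: 5 oz × 11/3 × 28.35 g/oz ÷ 120 g/cup ≈ 4.3 cup
heavy cream: (1 tbsp + 1 tsp = 4/3 tbsp) × 11/3 × 15 mL/tbsp ≈ 73.3 mL
honey: 5 fl oz × 11/3 ÷ 8 fl oz/cup × 340 g/cup ≈ 779.2 g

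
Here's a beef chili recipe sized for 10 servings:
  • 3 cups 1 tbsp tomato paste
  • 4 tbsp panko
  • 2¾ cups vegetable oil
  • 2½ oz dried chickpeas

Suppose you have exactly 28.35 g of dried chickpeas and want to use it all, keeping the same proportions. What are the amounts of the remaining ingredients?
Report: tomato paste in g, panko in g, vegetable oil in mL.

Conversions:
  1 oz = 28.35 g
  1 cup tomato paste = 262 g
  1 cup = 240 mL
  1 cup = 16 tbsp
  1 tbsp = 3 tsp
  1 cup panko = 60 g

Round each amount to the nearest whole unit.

tomato paste: 321 g; panko: 6 g; vegetable oil: 264 mL

The original recipe has 70.875 g of dried chickpeas, so the scaling factor is 28.35 ÷ 70.875 = 2/5 = 0.4.
tomato paste: (3 cup + 1 tbsp = 3.0625 cup) × 2/5 × 262 g/cup ≈ 321 g
panko: 4 tbsp × 2/5 ÷ 16 tbsp/cup × 60 g/cup = 6 g
vegetable oil: 2.75 cup × 2/5 × 240 mL/cup = 264 mL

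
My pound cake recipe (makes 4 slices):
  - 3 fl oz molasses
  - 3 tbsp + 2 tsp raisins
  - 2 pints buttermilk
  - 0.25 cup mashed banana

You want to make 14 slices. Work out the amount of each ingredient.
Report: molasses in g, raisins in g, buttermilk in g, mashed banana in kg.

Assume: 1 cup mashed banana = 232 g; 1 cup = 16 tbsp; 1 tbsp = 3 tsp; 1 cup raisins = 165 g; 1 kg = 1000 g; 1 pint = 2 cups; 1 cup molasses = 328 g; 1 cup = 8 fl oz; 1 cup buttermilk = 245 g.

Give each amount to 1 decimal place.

molasses: 430.5 g; raisins: 132.3 g; buttermilk: 3430.0 g; mashed banana: 0.2 kg

Scaling factor: 14/4 = 7/2 = 3.5.
molasses: 3 fl oz × 7/2 ÷ 8 fl oz/cup × 328 g/cup = 430.5 g
raisins: (3 tbsp + 2 tsp = 11/3 tbsp) × 7/2 ÷ 16 tbsp/cup × 165 g/cup ≈ 132.3 g
buttermilk: 2 pint × 7/2 × 2 cup/pint × 245 g/cup = 3430.0 g
mashed banana: 0.25 cup × 7/2 × 232 g/cup ÷ 1000 g/kg ≈ 0.2 kg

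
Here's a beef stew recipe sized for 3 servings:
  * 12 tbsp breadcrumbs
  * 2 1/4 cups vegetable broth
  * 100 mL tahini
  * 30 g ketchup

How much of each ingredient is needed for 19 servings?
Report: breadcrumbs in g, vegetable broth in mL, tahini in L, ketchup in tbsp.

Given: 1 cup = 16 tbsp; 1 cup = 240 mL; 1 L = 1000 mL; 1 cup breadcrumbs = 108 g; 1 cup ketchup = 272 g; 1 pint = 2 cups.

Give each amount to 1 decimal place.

breadcrumbs: 513.0 g; vegetable broth: 3420.0 mL; tahini: 0.6 L; ketchup: 11.2 tbsp

Scaling factor: 19/3.
breadcrumbs: 12 tbsp × 19/3 ÷ 16 tbsp/cup × 108 g/cup = 513.0 g
vegetable broth: 2.25 cup × 19/3 × 240 mL/cup = 3420.0 mL
tahini: 100 mL × 19/3 ÷ 1000 mL/L ≈ 0.6 L
ketchup: 30 g × 19/3 ÷ 272 g/cup × 16 tbsp/cup ≈ 11.2 tbsp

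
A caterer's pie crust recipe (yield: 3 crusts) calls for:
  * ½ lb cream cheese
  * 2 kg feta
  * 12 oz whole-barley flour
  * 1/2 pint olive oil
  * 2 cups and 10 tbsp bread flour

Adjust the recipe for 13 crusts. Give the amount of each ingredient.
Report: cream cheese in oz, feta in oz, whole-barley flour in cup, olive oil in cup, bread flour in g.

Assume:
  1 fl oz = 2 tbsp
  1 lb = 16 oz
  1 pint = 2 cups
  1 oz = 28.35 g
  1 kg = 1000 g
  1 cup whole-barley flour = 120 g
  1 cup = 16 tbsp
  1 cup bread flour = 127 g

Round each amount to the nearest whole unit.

cream cheese: 35 oz; feta: 306 oz; whole-barley flour: 12 cup; olive oil: 4 cup; bread flour: 1445 g

Scaling factor: 13/3.
cream cheese: 0.5 lb × 13/3 × 16 oz/lb ≈ 35 oz
feta: 2 kg × 13/3 × 1000 g/kg ÷ 28.35 g/oz ≈ 306 oz
whole-barley flour: 12 oz × 13/3 × 28.35 g/oz ÷ 120 g/cup ≈ 12 cup
olive oil: 0.5 pint × 13/3 × 2 cup/pint ≈ 4 cup
bread flour: (2 cup + 10 tbsp = 2.625 cup) × 13/3 × 127 g/cup ≈ 1445 g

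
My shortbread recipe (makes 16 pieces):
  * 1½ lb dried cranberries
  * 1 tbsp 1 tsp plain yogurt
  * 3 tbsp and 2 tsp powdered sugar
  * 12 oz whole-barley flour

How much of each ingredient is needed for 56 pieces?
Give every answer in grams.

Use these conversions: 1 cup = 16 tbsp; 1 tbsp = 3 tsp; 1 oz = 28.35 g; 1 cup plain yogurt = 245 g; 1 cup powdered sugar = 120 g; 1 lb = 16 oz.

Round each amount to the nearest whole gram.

dried cranberries: 2381 g; plain yogurt: 71 g; powdered sugar: 96 g; whole-barley flour: 1191 g

Scaling factor: 56/16 = 7/2 = 3.5.
dried cranberries: 1.5 lb × 7/2 × 16 oz/lb × 28.35 g/oz ≈ 2381 g
plain yogurt: (1 tbsp + 1 tsp = 4/3 tbsp) × 7/2 ÷ 16 tbsp/cup × 245 g/cup ≈ 71 g
powdered sugar: (3 tbsp + 2 tsp = 11/3 tbsp) × 7/2 ÷ 16 tbsp/cup × 120 g/cup ≈ 96 g
whole-barley flour: 12 oz × 7/2 × 28.35 g/oz ≈ 1191 g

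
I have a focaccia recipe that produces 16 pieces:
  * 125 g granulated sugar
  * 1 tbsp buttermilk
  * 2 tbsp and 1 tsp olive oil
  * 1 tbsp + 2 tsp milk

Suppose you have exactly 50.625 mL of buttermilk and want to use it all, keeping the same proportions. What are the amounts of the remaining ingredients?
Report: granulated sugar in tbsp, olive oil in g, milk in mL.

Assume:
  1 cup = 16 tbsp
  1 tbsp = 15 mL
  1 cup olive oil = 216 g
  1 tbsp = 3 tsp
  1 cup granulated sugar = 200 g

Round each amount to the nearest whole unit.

granulated sugar: 34 tbsp; olive oil: 106 g; milk: 84 mL

The original recipe has 15 mL of buttermilk, so the scaling factor is 50.625 ÷ 15 = 27/8 = 3.375.
granulated sugar: 125 g × 27/8 ÷ 200 g/cup × 16 tbsp/cup ≈ 34 tbsp
olive oil: (2 tbsp + 1 tsp = 7/3 tbsp) × 27/8 ÷ 16 tbsp/cup × 216 g/cup ≈ 106 g
milk: (1 tbsp + 2 tsp = 5/3 tbsp) × 27/8 × 15 mL/tbsp ≈ 84 mL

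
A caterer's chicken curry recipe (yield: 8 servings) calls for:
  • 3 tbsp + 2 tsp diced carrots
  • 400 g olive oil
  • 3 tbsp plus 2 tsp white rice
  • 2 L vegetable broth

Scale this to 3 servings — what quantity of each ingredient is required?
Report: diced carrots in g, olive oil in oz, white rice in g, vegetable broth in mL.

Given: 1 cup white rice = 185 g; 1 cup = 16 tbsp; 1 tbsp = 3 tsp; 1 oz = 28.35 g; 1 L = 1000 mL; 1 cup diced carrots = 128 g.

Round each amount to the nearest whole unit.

diced carrots: 11 g; olive oil: 5 oz; white rice: 16 g; vegetable broth: 750 mL

Scaling factor: 3/8 = 0.375.
diced carrots: (3 tbsp + 2 tsp = 11/3 tbsp) × 3/8 ÷ 16 tbsp/cup × 128 g/cup = 11 g
olive oil: 400 g × 3/8 ÷ 28.35 g/oz ≈ 5 oz
white rice: (3 tbsp + 2 tsp = 11/3 tbsp) × 3/8 ÷ 16 tbsp/cup × 185 g/cup ≈ 16 g
vegetable broth: 2 L × 3/8 × 1000 mL/L = 750 mL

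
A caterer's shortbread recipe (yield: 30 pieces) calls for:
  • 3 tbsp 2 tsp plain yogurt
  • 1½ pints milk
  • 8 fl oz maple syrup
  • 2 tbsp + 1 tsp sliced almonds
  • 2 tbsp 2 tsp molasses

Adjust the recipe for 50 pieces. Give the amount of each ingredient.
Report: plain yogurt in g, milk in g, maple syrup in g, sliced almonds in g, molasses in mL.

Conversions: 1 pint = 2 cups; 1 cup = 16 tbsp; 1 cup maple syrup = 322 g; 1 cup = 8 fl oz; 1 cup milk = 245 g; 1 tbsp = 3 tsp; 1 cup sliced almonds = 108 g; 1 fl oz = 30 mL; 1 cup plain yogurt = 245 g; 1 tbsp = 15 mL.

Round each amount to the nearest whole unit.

Scaling factor: 50/30 = 5/3.
plain yogurt: (3 tbsp + 2 tsp = 11/3 tbsp) × 5/3 ÷ 16 tbsp/cup × 245 g/cup ≈ 94 g
milk: 1.5 pint × 5/3 × 2 cup/pint × 245 g/cup = 1225 g
maple syrup: 8 fl oz × 5/3 ÷ 8 fl oz/cup × 322 g/cup ≈ 537 g
sliced almonds: (2 tbsp + 1 tsp = 7/3 tbsp) × 5/3 ÷ 16 tbsp/cup × 108 g/cup ≈ 26 g
molasses: (2 tbsp + 2 tsp = 8/3 tbsp) × 5/3 × 15 mL/tbsp ≈ 67 mL

plain yogurt: 94 g; milk: 1225 g; maple syrup: 537 g; sliced almonds: 26 g; molasses: 67 mL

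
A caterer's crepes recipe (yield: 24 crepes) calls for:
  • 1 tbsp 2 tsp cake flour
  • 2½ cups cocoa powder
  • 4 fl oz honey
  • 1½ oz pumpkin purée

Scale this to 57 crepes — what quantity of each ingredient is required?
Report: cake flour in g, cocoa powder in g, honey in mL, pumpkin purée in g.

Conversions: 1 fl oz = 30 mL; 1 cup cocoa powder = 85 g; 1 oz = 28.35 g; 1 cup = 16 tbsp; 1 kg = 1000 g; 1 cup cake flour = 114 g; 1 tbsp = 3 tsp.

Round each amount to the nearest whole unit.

cake flour: 28 g; cocoa powder: 505 g; honey: 285 mL; pumpkin purée: 101 g

Scaling factor: 57/24 = 19/8 = 2.375.
cake flour: (1 tbsp + 2 tsp = 5/3 tbsp) × 19/8 ÷ 16 tbsp/cup × 114 g/cup ≈ 28 g
cocoa powder: 2.5 cup × 19/8 × 85 g/cup ≈ 505 g
honey: 4 fl oz × 19/8 × 30 mL/fl oz = 285 mL
pumpkin purée: 1.5 oz × 19/8 × 28.35 g/oz ≈ 101 g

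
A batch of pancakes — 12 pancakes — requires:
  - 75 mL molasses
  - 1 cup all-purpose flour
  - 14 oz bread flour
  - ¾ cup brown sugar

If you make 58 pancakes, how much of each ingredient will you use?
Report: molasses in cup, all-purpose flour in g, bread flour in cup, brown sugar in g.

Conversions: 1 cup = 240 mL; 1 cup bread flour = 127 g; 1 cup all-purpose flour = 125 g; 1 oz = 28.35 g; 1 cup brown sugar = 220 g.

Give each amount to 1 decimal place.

Scaling factor: 58/12 = 29/6.
molasses: 75 mL × 29/6 ÷ 240 mL/cup ≈ 1.5 cup
all-purpose flour: 1 cup × 29/6 × 125 g/cup ≈ 604.2 g
bread flour: 14 oz × 29/6 × 28.35 g/oz ÷ 127 g/cup ≈ 15.1 cup
brown sugar: 0.75 cup × 29/6 × 220 g/cup = 797.5 g

molasses: 1.5 cup; all-purpose flour: 604.2 g; bread flour: 15.1 cup; brown sugar: 797.5 g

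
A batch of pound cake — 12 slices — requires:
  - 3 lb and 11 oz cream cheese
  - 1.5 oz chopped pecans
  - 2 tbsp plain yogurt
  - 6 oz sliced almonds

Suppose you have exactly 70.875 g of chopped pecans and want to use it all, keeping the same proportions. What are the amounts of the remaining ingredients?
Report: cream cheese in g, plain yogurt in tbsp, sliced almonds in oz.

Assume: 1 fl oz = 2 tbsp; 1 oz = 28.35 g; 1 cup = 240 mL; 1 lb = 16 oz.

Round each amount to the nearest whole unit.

cream cheese: 2788 g; plain yogurt: 3 tbsp; sliced almonds: 10 oz

The original recipe has 42.525 g of chopped pecans, so the scaling factor is 70.875 ÷ 42.525 = 5/3.
cream cheese: (3 lb + 11 oz = 3.6875 lb) × 5/3 × 16 oz/lb × 28.35 g/oz ≈ 2788 g
plain yogurt: 2 tbsp × 5/3 ≈ 3 tbsp
sliced almonds: 6 oz × 5/3 = 10 oz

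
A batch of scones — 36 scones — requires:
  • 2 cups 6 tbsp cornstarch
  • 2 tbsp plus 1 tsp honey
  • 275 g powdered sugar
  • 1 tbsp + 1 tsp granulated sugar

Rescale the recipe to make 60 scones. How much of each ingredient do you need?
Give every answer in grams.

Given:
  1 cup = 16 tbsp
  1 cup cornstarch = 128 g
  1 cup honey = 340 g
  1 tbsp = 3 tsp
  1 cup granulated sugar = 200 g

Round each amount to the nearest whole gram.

Scaling factor: 60/36 = 5/3.
cornstarch: (2 cup + 6 tbsp = 2.375 cup) × 5/3 × 128 g/cup ≈ 507 g
honey: (2 tbsp + 1 tsp = 7/3 tbsp) × 5/3 ÷ 16 tbsp/cup × 340 g/cup ≈ 83 g
powdered sugar: 275 g × 5/3 ≈ 458 g
granulated sugar: (1 tbsp + 1 tsp = 4/3 tbsp) × 5/3 ÷ 16 tbsp/cup × 200 g/cup ≈ 28 g

cornstarch: 507 g; honey: 83 g; powdered sugar: 458 g; granulated sugar: 28 g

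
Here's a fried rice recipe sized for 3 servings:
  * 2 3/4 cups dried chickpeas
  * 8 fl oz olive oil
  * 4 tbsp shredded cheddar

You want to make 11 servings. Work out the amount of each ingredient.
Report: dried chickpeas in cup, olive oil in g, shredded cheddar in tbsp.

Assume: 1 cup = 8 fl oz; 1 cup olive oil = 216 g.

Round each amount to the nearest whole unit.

dried chickpeas: 10 cup; olive oil: 792 g; shredded cheddar: 15 tbsp

Scaling factor: 11/3.
dried chickpeas: 2.75 cup × 11/3 ≈ 10 cup
olive oil: 8 fl oz × 11/3 ÷ 8 fl oz/cup × 216 g/cup = 792 g
shredded cheddar: 4 tbsp × 11/3 ≈ 15 tbsp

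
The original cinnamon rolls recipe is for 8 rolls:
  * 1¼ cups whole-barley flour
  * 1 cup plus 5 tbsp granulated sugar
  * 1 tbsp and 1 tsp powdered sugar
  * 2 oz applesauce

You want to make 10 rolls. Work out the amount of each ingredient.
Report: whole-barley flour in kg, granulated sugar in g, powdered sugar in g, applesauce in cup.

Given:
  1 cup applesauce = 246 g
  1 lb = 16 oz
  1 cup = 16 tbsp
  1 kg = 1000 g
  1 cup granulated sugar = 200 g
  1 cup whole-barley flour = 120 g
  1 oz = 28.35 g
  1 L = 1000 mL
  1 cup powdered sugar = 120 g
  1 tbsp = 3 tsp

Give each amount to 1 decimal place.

whole-barley flour: 0.2 kg; granulated sugar: 328.1 g; powdered sugar: 12.5 g; applesauce: 0.3 cup

Scaling factor: 10/8 = 5/4 = 1.25.
whole-barley flour: 1.25 cup × 5/4 × 120 g/cup ÷ 1000 g/kg ≈ 0.2 kg
granulated sugar: (1 cup + 5 tbsp = 1.3125 cup) × 5/4 × 200 g/cup ≈ 328.1 g
powdered sugar: (1 tbsp + 1 tsp = 4/3 tbsp) × 5/4 ÷ 16 tbsp/cup × 120 g/cup = 12.5 g
applesauce: 2 oz × 5/4 × 28.35 g/oz ÷ 246 g/cup ≈ 0.3 cup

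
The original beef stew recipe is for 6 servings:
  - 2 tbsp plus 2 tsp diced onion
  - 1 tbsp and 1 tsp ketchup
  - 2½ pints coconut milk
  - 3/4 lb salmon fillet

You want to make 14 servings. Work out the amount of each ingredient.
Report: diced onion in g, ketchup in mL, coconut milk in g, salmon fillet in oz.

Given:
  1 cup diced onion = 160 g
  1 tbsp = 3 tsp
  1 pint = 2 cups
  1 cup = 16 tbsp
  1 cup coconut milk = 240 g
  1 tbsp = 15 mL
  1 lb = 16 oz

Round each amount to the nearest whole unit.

diced onion: 62 g; ketchup: 47 mL; coconut milk: 2800 g; salmon fillet: 28 oz

Scaling factor: 14/6 = 7/3.
diced onion: (2 tbsp + 2 tsp = 8/3 tbsp) × 7/3 ÷ 16 tbsp/cup × 160 g/cup ≈ 62 g
ketchup: (1 tbsp + 1 tsp = 4/3 tbsp) × 7/3 × 15 mL/tbsp ≈ 47 mL
coconut milk: 2.5 pint × 7/3 × 2 cup/pint × 240 g/cup = 2800 g
salmon fillet: 0.75 lb × 7/3 × 16 oz/lb = 28 oz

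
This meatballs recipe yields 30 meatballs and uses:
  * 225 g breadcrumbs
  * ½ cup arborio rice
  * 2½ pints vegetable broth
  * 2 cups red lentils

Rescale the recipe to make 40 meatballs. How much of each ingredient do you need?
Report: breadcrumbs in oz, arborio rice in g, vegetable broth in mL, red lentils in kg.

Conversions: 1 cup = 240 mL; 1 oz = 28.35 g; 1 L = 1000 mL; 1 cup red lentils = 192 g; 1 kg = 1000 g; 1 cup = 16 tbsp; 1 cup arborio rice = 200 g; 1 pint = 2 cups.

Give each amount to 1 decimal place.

breadcrumbs: 10.6 oz; arborio rice: 133.3 g; vegetable broth: 1600.0 mL; red lentils: 0.5 kg

Scaling factor: 40/30 = 4/3.
breadcrumbs: 225 g × 4/3 ÷ 28.35 g/oz ≈ 10.6 oz
arborio rice: 0.5 cup × 4/3 × 200 g/cup ≈ 133.3 g
vegetable broth: 2.5 pint × 4/3 × 2 cup/pint × 240 mL/cup = 1600.0 mL
red lentils: 2 cup × 4/3 × 192 g/cup ÷ 1000 g/kg ≈ 0.5 kg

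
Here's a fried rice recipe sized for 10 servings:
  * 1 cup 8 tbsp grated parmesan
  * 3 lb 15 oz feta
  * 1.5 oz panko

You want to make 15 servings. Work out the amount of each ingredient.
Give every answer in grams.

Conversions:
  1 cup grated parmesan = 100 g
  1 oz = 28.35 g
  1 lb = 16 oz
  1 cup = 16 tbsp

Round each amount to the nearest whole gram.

Scaling factor: 15/10 = 3/2 = 1.5.
grated parmesan: (1 cup + 8 tbsp = 1.5 cup) × 3/2 × 100 g/cup = 225 g
feta: (3 lb + 15 oz = 3.9375 lb) × 3/2 × 16 oz/lb × 28.35 g/oz ≈ 2679 g
panko: 1.5 oz × 3/2 × 28.35 g/oz ≈ 64 g

grated parmesan: 225 g; feta: 2679 g; panko: 64 g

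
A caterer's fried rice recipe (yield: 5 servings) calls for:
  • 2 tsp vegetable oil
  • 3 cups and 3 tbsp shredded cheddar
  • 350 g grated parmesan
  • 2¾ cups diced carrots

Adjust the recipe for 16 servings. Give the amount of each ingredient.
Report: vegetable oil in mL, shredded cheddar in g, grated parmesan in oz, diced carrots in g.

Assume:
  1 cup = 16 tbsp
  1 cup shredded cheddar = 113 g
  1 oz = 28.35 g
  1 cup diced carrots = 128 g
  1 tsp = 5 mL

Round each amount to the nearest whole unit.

Scaling factor: 16/5 = 3.2.
vegetable oil: 2 tsp × 16/5 × 5 mL/tsp = 32 mL
shredded cheddar: (3 cup + 3 tbsp = 3.1875 cup) × 16/5 × 113 g/cup ≈ 1153 g
grated parmesan: 350 g × 16/5 ÷ 28.35 g/oz ≈ 40 oz
diced carrots: 2.75 cup × 16/5 × 128 g/cup ≈ 1126 g

vegetable oil: 32 mL; shredded cheddar: 1153 g; grated parmesan: 40 oz; diced carrots: 1126 g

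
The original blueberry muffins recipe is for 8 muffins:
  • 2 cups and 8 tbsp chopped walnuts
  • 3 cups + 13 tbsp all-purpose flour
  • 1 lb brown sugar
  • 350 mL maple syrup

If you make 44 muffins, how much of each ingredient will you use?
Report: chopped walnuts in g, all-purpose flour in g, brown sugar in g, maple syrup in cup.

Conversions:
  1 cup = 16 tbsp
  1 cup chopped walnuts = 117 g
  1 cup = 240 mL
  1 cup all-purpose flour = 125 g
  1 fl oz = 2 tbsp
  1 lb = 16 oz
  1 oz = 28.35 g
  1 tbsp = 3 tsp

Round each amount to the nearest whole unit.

Scaling factor: 44/8 = 11/2 = 5.5.
chopped walnuts: (2 cup + 8 tbsp = 2.5 cup) × 11/2 × 117 g/cup ≈ 1609 g
all-purpose flour: (3 cup + 13 tbsp = 3.8125 cup) × 11/2 × 125 g/cup ≈ 2621 g
brown sugar: 1 lb × 11/2 × 16 oz/lb × 28.35 g/oz ≈ 2495 g
maple syrup: 350 mL × 11/2 ÷ 240 mL/cup ≈ 8 cup

chopped walnuts: 1609 g; all-purpose flour: 2621 g; brown sugar: 2495 g; maple syrup: 8 cup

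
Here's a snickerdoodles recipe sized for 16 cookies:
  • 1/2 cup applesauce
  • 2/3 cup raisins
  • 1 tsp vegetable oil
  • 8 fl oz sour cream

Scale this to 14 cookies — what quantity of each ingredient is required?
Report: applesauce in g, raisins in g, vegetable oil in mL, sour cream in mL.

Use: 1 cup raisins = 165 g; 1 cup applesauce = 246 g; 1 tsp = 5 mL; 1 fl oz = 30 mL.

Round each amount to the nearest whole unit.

Scaling factor: 14/16 = 7/8 = 0.875.
applesauce: 0.5 cup × 7/8 × 246 g/cup ≈ 108 g
raisins: 2/3 cup × 7/8 × 165 g/cup ≈ 96 g
vegetable oil: 1 tsp × 7/8 × 5 mL/tsp ≈ 4 mL
sour cream: 8 fl oz × 7/8 × 30 mL/fl oz = 210 mL

applesauce: 108 g; raisins: 96 g; vegetable oil: 4 mL; sour cream: 210 mL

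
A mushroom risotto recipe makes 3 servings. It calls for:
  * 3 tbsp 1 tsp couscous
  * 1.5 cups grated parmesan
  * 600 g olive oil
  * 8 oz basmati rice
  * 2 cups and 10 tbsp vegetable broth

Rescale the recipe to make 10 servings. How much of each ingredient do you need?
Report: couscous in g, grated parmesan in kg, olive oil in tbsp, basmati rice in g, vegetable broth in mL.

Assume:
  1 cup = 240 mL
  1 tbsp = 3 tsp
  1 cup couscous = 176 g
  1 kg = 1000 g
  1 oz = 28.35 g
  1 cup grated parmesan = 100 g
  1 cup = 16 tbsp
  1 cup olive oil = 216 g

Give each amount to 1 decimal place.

couscous: 122.2 g; grated parmesan: 0.5 kg; olive oil: 148.1 tbsp; basmati rice: 756.0 g; vegetable broth: 2100.0 mL

Scaling factor: 10/3.
couscous: (3 tbsp + 1 tsp = 10/3 tbsp) × 10/3 ÷ 16 tbsp/cup × 176 g/cup ≈ 122.2 g
grated parmesan: 1.5 cup × 10/3 × 100 g/cup ÷ 1000 g/kg = 0.5 kg
olive oil: 600 g × 10/3 ÷ 216 g/cup × 16 tbsp/cup ≈ 148.1 tbsp
basmati rice: 8 oz × 10/3 × 28.35 g/oz = 756.0 g
vegetable broth: (2 cup + 10 tbsp = 2.625 cup) × 10/3 × 240 mL/cup = 2100.0 mL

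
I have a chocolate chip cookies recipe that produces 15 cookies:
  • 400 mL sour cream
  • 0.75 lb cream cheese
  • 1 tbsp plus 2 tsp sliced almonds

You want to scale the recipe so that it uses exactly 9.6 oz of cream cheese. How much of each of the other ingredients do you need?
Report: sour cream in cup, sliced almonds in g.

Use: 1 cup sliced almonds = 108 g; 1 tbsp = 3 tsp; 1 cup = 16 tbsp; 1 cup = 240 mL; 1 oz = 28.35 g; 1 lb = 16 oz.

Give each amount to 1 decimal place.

The original recipe has 12 oz of cream cheese, so the scaling factor is 9.6 ÷ 12 = 4/5 = 0.8.
sour cream: 400 mL × 4/5 ÷ 240 mL/cup ≈ 1.3 cup
sliced almonds: (1 tbsp + 2 tsp = 5/3 tbsp) × 4/5 ÷ 16 tbsp/cup × 108 g/cup = 9.0 g

sour cream: 1.3 cup; sliced almonds: 9.0 g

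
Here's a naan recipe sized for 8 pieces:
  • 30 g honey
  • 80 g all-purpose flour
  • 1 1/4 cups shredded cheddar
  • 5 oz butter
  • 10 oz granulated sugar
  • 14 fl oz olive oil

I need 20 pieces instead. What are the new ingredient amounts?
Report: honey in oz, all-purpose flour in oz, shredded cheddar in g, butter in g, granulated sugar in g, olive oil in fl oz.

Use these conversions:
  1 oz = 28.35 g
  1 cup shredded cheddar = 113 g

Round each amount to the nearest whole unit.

Scaling factor: 20/8 = 5/2 = 2.5.
honey: 30 g × 5/2 ÷ 28.35 g/oz ≈ 3 oz
all-purpose flour: 80 g × 5/2 ÷ 28.35 g/oz ≈ 7 oz
shredded cheddar: 1.25 cup × 5/2 × 113 g/cup ≈ 353 g
butter: 5 oz × 5/2 × 28.35 g/oz ≈ 354 g
granulated sugar: 10 oz × 5/2 × 28.35 g/oz ≈ 709 g
olive oil: 14 fl oz × 5/2 = 35 fl oz

honey: 3 oz; all-purpose flour: 7 oz; shredded cheddar: 353 g; butter: 354 g; granulated sugar: 709 g; olive oil: 35 fl oz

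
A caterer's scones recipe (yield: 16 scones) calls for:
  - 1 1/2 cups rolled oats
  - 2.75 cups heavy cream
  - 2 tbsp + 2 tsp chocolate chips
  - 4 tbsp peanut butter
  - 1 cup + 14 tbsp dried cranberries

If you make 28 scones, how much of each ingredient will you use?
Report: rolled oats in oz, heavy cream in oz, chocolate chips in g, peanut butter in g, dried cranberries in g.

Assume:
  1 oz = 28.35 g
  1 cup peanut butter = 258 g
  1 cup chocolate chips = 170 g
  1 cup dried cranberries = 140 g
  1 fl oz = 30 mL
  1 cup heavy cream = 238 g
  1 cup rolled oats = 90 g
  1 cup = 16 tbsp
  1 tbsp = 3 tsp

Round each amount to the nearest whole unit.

rolled oats: 8 oz; heavy cream: 40 oz; chocolate chips: 50 g; peanut butter: 113 g; dried cranberries: 459 g

Scaling factor: 28/16 = 7/4 = 1.75.
rolled oats: 1.5 cup × 7/4 × 90 g/cup ÷ 28.35 g/oz ≈ 8 oz
heavy cream: 2.75 cup × 7/4 × 238 g/cup ÷ 28.35 g/oz ≈ 40 oz
chocolate chips: (2 tbsp + 2 tsp = 8/3 tbsp) × 7/4 ÷ 16 tbsp/cup × 170 g/cup ≈ 50 g
peanut butter: 4 tbsp × 7/4 ÷ 16 tbsp/cup × 258 g/cup ≈ 113 g
dried cranberries: (1 cup + 14 tbsp = 1.875 cup) × 7/4 × 140 g/cup ≈ 459 g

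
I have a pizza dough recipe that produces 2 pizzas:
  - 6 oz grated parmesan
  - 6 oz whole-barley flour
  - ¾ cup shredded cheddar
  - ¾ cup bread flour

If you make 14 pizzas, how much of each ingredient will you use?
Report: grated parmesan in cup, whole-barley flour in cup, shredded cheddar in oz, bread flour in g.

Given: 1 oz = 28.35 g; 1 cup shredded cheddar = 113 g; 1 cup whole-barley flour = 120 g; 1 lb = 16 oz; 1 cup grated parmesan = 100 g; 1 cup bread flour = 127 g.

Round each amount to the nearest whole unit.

Scaling factor: 14/2 = 7.
grated parmesan: 6 oz × 7 × 28.35 g/oz ÷ 100 g/cup ≈ 12 cup
whole-barley flour: 6 oz × 7 × 28.35 g/oz ÷ 120 g/cup ≈ 10 cup
shredded cheddar: 0.75 cup × 7 × 113 g/cup ÷ 28.35 g/oz ≈ 21 oz
bread flour: 0.75 cup × 7 × 127 g/cup ≈ 667 g

grated parmesan: 12 cup; whole-barley flour: 10 cup; shredded cheddar: 21 oz; bread flour: 667 g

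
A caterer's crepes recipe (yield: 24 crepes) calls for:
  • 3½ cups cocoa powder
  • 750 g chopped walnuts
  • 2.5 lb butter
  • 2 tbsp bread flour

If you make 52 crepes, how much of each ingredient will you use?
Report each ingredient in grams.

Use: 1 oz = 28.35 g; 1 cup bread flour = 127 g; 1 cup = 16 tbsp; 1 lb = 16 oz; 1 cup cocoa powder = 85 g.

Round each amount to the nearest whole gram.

cocoa powder: 645 g; chopped walnuts: 1625 g; butter: 2457 g; bread flour: 34 g

Scaling factor: 52/24 = 13/6.
cocoa powder: 3.5 cup × 13/6 × 85 g/cup ≈ 645 g
chopped walnuts: 750 g × 13/6 = 1625 g
butter: 2.5 lb × 13/6 × 16 oz/lb × 28.35 g/oz = 2457 g
bread flour: 2 tbsp × 13/6 ÷ 16 tbsp/cup × 127 g/cup ≈ 34 g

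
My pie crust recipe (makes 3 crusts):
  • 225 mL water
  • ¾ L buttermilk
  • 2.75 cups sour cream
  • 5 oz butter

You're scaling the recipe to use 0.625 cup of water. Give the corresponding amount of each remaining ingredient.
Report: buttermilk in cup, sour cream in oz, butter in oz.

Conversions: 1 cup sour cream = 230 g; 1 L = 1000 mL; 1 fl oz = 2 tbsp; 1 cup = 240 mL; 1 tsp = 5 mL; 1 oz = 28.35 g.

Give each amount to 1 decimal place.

buttermilk: 2.1 cup; sour cream: 14.9 oz; butter: 3.3 oz

The original recipe has 0.9375 cup of water, so the scaling factor is 0.625 ÷ 0.9375 = 2/3.
buttermilk: 0.75 L × 2/3 × 1000 mL/L ÷ 240 mL/cup ≈ 2.1 cup
sour cream: 2.75 cup × 2/3 × 230 g/cup ÷ 28.35 g/oz ≈ 14.9 oz
butter: 5 oz × 2/3 ≈ 3.3 oz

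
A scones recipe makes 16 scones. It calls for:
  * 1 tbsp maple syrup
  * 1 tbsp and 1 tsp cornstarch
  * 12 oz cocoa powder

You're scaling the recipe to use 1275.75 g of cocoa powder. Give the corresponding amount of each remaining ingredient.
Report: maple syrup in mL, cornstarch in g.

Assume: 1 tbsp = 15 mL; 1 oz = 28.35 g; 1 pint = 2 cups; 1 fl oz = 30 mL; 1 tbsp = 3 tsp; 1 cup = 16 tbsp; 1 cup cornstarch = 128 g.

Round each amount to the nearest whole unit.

maple syrup: 56 mL; cornstarch: 40 g

The original recipe has 340.2 g of cocoa powder, so the scaling factor is 1275.75 ÷ 340.2 = 15/4 = 3.75.
maple syrup: 1 tbsp × 15/4 × 15 mL/tbsp ≈ 56 mL
cornstarch: (1 tbsp + 1 tsp = 4/3 tbsp) × 15/4 ÷ 16 tbsp/cup × 128 g/cup = 40 g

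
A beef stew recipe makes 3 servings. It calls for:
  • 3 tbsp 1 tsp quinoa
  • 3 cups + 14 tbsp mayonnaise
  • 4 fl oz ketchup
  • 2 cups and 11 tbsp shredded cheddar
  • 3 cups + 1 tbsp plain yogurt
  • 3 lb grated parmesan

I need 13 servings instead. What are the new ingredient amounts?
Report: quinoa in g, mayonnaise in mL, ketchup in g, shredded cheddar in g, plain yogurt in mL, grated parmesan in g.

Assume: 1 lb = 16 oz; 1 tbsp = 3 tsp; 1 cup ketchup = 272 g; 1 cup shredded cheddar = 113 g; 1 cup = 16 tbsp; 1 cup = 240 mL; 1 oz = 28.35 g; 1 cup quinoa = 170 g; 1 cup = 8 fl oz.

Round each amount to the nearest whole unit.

quinoa: 153 g; mayonnaise: 4030 mL; ketchup: 589 g; shredded cheddar: 1316 g; plain yogurt: 3185 mL; grated parmesan: 5897 g

Scaling factor: 13/3.
quinoa: (3 tbsp + 1 tsp = 10/3 tbsp) × 13/3 ÷ 16 tbsp/cup × 170 g/cup ≈ 153 g
mayonnaise: (3 cup + 14 tbsp = 3.875 cup) × 13/3 × 240 mL/cup = 4030 mL
ketchup: 4 fl oz × 13/3 ÷ 8 fl oz/cup × 272 g/cup ≈ 589 g
shredded cheddar: (2 cup + 11 tbsp = 2.6875 cup) × 13/3 × 113 g/cup ≈ 1316 g
plain yogurt: (3 cup + 1 tbsp = 3.0625 cup) × 13/3 × 240 mL/cup = 3185 mL
grated parmesan: 3 lb × 13/3 × 16 oz/lb × 28.35 g/oz ≈ 5897 g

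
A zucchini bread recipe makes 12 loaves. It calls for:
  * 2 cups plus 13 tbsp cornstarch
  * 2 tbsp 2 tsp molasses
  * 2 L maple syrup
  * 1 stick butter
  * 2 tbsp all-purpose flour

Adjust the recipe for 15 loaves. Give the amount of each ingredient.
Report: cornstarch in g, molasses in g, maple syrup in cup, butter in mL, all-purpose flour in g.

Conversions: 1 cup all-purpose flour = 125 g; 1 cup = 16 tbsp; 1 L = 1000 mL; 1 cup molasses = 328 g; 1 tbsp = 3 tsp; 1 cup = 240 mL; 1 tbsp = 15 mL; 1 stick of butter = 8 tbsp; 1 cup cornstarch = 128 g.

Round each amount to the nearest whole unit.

cornstarch: 450 g; molasses: 68 g; maple syrup: 10 cup; butter: 150 mL; all-purpose flour: 20 g

Scaling factor: 15/12 = 5/4 = 1.25.
cornstarch: (2 cup + 13 tbsp = 2.8125 cup) × 5/4 × 128 g/cup = 450 g
molasses: (2 tbsp + 2 tsp = 8/3 tbsp) × 5/4 ÷ 16 tbsp/cup × 328 g/cup ≈ 68 g
maple syrup: 2 L × 5/4 × 1000 mL/L ÷ 240 mL/cup ≈ 10 cup
butter: 1 stick × 5/4 × 8 tbsp/stick × 15 mL/tbsp = 150 mL
all-purpose flour: 2 tbsp × 5/4 ÷ 16 tbsp/cup × 125 g/cup ≈ 20 g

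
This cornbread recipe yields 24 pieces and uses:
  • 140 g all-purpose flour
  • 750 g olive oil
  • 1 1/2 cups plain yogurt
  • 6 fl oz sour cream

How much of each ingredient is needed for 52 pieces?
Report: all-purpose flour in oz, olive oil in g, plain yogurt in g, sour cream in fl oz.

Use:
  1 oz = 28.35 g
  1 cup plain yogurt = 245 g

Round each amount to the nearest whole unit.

all-purpose flour: 11 oz; olive oil: 1625 g; plain yogurt: 796 g; sour cream: 13 fl oz

Scaling factor: 52/24 = 13/6.
all-purpose flour: 140 g × 13/6 ÷ 28.35 g/oz ≈ 11 oz
olive oil: 750 g × 13/6 = 1625 g
plain yogurt: 1.5 cup × 13/6 × 245 g/cup ≈ 796 g
sour cream: 6 fl oz × 13/6 = 13 fl oz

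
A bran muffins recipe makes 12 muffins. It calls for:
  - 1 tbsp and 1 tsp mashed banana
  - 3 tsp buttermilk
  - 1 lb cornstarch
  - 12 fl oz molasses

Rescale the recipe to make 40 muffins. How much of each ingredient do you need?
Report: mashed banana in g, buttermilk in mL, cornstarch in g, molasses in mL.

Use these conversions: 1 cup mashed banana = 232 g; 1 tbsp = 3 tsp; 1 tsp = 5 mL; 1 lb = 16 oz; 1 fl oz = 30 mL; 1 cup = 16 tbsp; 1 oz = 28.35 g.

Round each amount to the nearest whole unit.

Scaling factor: 40/12 = 10/3.
mashed banana: (1 tbsp + 1 tsp = 4/3 tbsp) × 10/3 ÷ 16 tbsp/cup × 232 g/cup ≈ 64 g
buttermilk: 3 tsp × 10/3 × 5 mL/tsp = 50 mL
cornstarch: 1 lb × 10/3 × 16 oz/lb × 28.35 g/oz = 1512 g
molasses: 12 fl oz × 10/3 × 30 mL/fl oz = 1200 mL

mashed banana: 64 g; buttermilk: 50 mL; cornstarch: 1512 g; molasses: 1200 mL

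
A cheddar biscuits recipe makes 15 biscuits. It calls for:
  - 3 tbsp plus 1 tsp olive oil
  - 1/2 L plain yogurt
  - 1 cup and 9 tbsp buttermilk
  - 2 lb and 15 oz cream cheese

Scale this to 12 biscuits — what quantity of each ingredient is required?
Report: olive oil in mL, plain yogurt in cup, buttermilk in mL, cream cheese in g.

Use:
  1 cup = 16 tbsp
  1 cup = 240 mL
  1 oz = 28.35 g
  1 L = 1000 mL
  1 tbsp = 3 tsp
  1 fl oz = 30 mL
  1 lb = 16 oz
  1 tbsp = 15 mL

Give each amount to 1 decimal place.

Scaling factor: 12/15 = 4/5 = 0.8.
olive oil: (3 tbsp + 1 tsp = 10/3 tbsp) × 4/5 × 15 mL/tbsp = 40.0 mL
plain yogurt: 0.5 L × 4/5 × 1000 mL/L ÷ 240 mL/cup ≈ 1.7 cup
buttermilk: (1 cup + 9 tbsp = 1.5625 cup) × 4/5 × 240 mL/cup = 300.0 mL
cream cheese: (2 lb + 15 oz = 2.9375 lb) × 4/5 × 16 oz/lb × 28.35 g/oz ≈ 1066.0 g

olive oil: 40.0 mL; plain yogurt: 1.7 cup; buttermilk: 300.0 mL; cream cheese: 1066.0 g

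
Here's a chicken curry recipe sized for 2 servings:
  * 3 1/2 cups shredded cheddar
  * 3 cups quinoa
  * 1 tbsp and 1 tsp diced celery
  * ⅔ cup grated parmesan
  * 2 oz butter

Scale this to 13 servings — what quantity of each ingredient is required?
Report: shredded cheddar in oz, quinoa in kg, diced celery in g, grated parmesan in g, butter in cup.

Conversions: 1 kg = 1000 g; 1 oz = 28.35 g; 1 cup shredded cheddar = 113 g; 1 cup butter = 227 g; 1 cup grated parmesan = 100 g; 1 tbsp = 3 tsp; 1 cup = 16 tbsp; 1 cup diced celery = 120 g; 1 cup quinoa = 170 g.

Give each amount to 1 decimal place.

shredded cheddar: 90.7 oz; quinoa: 3.3 kg; diced celery: 65.0 g; grated parmesan: 433.3 g; butter: 1.6 cup

Scaling factor: 13/2 = 6.5.
shredded cheddar: 3.5 cup × 13/2 × 113 g/cup ÷ 28.35 g/oz ≈ 90.7 oz
quinoa: 3 cup × 13/2 × 170 g/cup ÷ 1000 g/kg ≈ 3.3 kg
diced celery: (1 tbsp + 1 tsp = 4/3 tbsp) × 13/2 ÷ 16 tbsp/cup × 120 g/cup = 65.0 g
grated parmesan: 2/3 cup × 13/2 × 100 g/cup ≈ 433.3 g
butter: 2 oz × 13/2 × 28.35 g/oz ÷ 227 g/cup ≈ 1.6 cup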